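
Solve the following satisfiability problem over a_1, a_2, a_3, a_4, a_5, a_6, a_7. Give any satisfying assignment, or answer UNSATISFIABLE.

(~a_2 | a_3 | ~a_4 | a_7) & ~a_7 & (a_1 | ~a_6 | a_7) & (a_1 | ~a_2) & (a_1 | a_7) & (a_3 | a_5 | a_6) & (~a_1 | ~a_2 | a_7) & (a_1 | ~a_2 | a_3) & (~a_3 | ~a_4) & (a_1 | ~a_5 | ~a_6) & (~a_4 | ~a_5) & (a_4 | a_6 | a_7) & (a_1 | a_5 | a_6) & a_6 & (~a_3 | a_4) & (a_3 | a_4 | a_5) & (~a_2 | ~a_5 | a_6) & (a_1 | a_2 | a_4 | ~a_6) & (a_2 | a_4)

a_1 = True, a_2 = False, a_3 = False, a_4 = True, a_5 = False, a_6 = True, a_7 = False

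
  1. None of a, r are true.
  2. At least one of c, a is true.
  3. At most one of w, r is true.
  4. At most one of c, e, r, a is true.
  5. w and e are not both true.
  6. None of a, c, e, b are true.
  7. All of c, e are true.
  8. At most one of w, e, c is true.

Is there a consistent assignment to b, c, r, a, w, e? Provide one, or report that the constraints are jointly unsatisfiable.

No satisfying assignment exists.

Case c = True:
  Constraint (6) is violated (c=T) — contradiction.
Case c = False:
  Constraint (7) is violated (c=F) — contradiction.
Both cases fail — unsatisfiable.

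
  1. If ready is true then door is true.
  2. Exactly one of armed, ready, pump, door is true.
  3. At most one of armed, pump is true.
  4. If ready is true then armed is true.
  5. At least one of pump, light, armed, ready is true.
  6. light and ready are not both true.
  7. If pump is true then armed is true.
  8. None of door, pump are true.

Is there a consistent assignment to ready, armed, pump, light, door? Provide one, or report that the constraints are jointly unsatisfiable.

ready: False, armed: True, pump: False, light: True, door: False

  (1) ready=F ⇒ door: vacuous ✓
  (2) {armed, ready, pump, door}: 1 true — exactly one ✓
  (3) {armed, pump}: 1 true — at most one ✓
  (4) ready=F ⇒ armed: vacuous ✓
  (5) {pump, light, armed, ready}: 2 true — at least one ✓
  (6) light=T, ready=F — not both ✓
  (7) pump=F ⇒ armed: vacuous ✓
  (8) {door, pump}: 0 true — none ✓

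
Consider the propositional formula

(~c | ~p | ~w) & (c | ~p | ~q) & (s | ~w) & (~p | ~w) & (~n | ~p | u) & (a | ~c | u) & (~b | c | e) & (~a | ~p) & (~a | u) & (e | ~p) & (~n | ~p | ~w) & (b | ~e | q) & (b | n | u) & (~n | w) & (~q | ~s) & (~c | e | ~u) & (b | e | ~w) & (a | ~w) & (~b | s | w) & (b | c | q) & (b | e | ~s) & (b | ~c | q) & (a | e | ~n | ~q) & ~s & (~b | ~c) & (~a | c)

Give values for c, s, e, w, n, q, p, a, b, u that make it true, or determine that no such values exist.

Unit clause (~s) forces s = False.
In (s | ~w) only ~w is left, so w = False.
In (~n | w) only ~n is left, so n = False.
In (~b | s | w) only ~b is left, so b = False.
In (b | n | u) only u is left, so u = True.
Set c = True.
  then (~c | e | ~u) forces e = True.
  then (b | ~c | q) forces q = True.
Set p = True.
  then (~a | ~p) forces a = False.
All clauses satisfied.

c = True, s = False, e = True, w = False, n = False, q = True, p = True, a = False, b = False, u = True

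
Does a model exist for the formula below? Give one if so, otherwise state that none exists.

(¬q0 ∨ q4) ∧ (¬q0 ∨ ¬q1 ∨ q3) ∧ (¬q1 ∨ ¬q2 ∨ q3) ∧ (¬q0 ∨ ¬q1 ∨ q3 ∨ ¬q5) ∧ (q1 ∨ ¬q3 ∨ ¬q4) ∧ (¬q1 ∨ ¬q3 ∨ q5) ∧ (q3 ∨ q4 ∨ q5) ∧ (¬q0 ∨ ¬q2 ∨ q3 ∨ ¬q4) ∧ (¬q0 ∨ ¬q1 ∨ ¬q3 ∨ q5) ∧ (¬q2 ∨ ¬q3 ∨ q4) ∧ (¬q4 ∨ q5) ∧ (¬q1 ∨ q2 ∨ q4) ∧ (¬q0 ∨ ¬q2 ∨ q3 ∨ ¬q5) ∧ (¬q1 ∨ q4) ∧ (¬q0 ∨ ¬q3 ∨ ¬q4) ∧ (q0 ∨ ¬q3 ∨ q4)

q0 = False, q1 = False, q2 = True, q3 = False, q4 = False, q5 = True

Set q0 = False.
Set q1 = False.
Set q2 = True.
Try q3 = True:
  (q1 ∨ ¬q3 ∨ ¬q4) forces q4 = False.
  clause (¬q2 ∨ ¬q3 ∨ q4) is falsified — backtrack.
So q3 = False.
Set q4 = False.
  then (q3 ∨ q4 ∨ q5) forces q5 = True.
All clauses satisfied.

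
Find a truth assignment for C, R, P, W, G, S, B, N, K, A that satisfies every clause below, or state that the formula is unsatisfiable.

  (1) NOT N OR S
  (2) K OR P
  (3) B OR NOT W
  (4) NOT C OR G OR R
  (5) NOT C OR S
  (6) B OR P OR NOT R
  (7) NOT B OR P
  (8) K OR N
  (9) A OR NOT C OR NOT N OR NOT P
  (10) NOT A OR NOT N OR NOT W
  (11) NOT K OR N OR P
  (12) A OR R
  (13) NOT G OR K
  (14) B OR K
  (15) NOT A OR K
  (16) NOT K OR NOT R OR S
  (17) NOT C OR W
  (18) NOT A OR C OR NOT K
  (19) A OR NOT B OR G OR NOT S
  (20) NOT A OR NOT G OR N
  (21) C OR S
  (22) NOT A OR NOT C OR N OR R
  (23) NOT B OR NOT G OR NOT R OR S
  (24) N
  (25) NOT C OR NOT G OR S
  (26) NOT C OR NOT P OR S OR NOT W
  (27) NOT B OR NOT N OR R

C = False, R = True, P = True, W = False, G = True, S = True, B = True, N = True, K = True, A = False

Unit clause (N) forces N = True.
In (NOT N OR S) only S is left, so S = True.
Set C = False.
Set R = True.
Try P = False:
  (K OR P) forces K = True.
  (B OR P OR NOT R) forces B = True.
  clause (NOT B OR P) is falsified — backtrack.
So P = True.
Set W = False.
Set G = True.
  then (NOT G OR K) forces K = True.
  then (NOT A OR C OR NOT K) forces A = False.
Set B = True.
All clauses satisfied.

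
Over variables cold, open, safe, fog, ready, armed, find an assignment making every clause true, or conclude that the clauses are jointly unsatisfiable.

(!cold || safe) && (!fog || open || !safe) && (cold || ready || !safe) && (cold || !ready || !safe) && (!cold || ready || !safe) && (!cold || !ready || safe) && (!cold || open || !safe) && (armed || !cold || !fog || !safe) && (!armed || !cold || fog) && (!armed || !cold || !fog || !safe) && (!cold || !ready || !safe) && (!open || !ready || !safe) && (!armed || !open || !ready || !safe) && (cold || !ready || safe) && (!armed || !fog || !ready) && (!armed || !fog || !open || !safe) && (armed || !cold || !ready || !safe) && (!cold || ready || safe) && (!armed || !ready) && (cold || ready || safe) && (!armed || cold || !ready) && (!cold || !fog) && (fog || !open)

The formula is unsatisfiable.

Case cold = True:
  (!cold || safe) forces safe = True.
  (!cold || ready || !safe) forces ready = True.
  Clause (!cold || !ready || !safe) is falsified — contradiction.
Case cold = False:
  If ready = True:
    (cold || !ready || !safe) forces safe = False.
    clause (cold || !ready || safe) is falsified.
  If ready = False:
    (cold || ready || !safe) forces safe = False.
    clause (cold || ready || safe) is falsified.
  Every sub-case reaches a contradiction.
Both cases fail, so the formula is unsatisfiable.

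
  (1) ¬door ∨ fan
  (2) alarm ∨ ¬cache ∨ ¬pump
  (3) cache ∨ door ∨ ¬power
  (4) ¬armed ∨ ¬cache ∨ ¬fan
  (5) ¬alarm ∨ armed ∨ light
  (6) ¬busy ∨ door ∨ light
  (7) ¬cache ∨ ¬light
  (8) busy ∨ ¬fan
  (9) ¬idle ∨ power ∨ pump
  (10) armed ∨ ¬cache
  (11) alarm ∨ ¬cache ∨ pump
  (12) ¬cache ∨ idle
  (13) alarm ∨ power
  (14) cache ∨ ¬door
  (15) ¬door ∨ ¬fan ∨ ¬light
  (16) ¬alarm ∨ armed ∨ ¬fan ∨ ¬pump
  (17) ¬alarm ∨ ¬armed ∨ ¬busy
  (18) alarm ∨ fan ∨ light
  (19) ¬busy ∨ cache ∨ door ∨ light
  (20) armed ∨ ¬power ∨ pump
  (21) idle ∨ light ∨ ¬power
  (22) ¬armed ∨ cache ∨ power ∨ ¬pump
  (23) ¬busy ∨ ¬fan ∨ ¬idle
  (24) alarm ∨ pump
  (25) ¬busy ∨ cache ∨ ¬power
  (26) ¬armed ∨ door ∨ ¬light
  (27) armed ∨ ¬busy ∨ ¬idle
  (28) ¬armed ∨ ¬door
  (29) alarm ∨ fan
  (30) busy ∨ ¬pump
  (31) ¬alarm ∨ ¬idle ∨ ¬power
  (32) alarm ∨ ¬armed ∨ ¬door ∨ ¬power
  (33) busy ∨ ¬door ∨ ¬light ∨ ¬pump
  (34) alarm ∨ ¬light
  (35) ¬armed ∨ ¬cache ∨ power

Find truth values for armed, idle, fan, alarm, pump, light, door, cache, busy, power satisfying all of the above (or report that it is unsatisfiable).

armed: True; idle: False; fan: False; alarm: True; pump: False; light: False; door: False; cache: False; busy: False; power: False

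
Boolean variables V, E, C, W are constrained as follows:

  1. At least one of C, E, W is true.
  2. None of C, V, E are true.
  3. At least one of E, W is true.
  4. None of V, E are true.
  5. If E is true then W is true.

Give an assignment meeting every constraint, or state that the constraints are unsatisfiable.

V = False, E = False, C = False, W = True

  (1) {C, E, W}: 1 true — at least one ✓
  (2) {C, V, E}: 0 true — none ✓
  (3) {E, W}: 1 true — at least one ✓
  (4) {V, E}: 0 true — none ✓
  (5) E=F ⇒ W: vacuous ✓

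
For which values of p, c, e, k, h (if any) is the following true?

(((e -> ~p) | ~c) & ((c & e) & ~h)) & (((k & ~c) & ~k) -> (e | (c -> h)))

p=F, c=T, e=T, k=T, h=F

  ((e -> ~p) | ~c) & ((c & e) & ~h) = True
    (e -> ~p) | ~c = True
      e -> ~p = True
        ~p = True
      ~c = False
    (c & e) & ~h = True
      c & e = True
      ~h = True
  ((k & ~c) & ~k) -> (e | (c -> h)) = True
    (k & ~c) & ~k = False
      k & ~c = False
        ~c = False
      ~k = False
    e | (c -> h) = True
      c -> h = False
Both conjuncts True, so the formula holds.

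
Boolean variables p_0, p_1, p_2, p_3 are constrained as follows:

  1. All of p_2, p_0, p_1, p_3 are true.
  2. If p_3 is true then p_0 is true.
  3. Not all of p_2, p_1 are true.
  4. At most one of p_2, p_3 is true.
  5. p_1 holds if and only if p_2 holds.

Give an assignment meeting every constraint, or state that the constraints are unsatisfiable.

Case p_1 = True:
  (1) forces p_2 = True.
  Constraint (3) is violated (p_2=T, p_1=T) — contradiction.
Case p_1 = False:
  Constraint (1) is violated (p_1=F) — contradiction.
Both cases fail — unsatisfiable.

No satisfying assignment exists.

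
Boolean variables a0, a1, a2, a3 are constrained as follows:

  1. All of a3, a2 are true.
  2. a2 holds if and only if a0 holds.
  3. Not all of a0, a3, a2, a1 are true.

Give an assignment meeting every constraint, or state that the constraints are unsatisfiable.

a0 = True, a1 = False, a2 = True, a3 = True

  (1) {a3, a2}: all 2 true ✓
  (2) a2=T, a0=T — same ✓
  (3) {a0, a3, a2, a1}: 3/4 true — not all ✓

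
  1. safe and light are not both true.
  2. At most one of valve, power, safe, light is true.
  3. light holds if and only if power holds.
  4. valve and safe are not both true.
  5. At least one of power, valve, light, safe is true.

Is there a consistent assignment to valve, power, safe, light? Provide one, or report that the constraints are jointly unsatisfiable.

valve = False, power = False, safe = True, light = False

  (1) safe=T, light=F — not both ✓
  (2) {valve, power, safe, light}: 1 true — at most one ✓
  (3) light=F, power=F — same ✓
  (4) valve=F, safe=T — not both ✓
  (5) {power, valve, light, safe}: 1 true — at least one ✓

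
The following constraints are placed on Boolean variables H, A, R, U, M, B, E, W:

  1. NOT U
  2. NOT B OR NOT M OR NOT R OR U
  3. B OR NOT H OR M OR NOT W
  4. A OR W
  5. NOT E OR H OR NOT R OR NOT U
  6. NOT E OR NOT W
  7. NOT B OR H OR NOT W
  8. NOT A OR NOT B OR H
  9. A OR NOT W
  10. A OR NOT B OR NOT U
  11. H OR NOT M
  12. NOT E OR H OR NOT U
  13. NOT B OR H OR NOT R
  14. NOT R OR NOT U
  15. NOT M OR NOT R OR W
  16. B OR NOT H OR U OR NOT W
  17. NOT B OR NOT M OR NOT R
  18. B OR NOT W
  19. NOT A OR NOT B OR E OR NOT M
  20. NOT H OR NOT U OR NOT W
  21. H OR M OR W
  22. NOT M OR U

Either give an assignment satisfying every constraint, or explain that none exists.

Unit clause (NOT U) forces U = False.
In (NOT M OR U) only NOT M is left, so M = False.
Try H = False:
  (H OR M OR W) forces W = True.
  (NOT E OR NOT W) forces E = False.
  (NOT B OR H OR NOT W) forces B = False.
  clause (B OR NOT W) is falsified — backtrack.
So H = True.
Try A = False:
  (A OR W) forces W = True.
  clause (A OR NOT W) is falsified — backtrack.
So A = True.
Set R = True.
Set B = True.
Set E = False.
Set W = True.
All clauses satisfied.

H = True, A = True, R = True, U = False, M = False, B = True, E = False, W = True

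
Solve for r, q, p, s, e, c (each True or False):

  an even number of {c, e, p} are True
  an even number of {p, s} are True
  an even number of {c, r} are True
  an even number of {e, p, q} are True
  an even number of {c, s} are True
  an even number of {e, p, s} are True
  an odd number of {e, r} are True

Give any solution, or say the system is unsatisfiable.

r = True; q = True; p = True; s = True; e = False; c = True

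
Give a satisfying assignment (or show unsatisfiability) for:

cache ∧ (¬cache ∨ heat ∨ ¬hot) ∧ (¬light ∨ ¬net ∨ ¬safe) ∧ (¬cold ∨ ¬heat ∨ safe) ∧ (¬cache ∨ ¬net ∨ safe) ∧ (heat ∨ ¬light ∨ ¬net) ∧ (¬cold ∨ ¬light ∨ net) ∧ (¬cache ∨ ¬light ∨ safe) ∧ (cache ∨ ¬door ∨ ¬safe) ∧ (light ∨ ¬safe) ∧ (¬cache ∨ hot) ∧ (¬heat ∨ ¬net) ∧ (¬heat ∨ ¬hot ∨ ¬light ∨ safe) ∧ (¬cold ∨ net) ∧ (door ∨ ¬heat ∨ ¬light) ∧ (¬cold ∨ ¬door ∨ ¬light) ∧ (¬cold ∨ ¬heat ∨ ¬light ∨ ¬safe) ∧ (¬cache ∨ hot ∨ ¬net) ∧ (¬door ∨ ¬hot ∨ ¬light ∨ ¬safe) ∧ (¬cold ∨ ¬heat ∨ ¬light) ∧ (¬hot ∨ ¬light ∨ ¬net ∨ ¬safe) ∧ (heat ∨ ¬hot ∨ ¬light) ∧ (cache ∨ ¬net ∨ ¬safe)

Unit clause (cache) forces cache = True.
In (¬cache ∨ hot) only hot is left, so hot = True.
In (¬cache ∨ heat ∨ ¬hot) only heat is left, so heat = True.
In (¬heat ∨ ¬net) only ¬net is left, so net = False.
In (¬cold ∨ net) only ¬cold is left, so cold = False.
Try light = True:
  (¬cache ∨ ¬light ∨ safe) forces safe = True.
  (door ∨ ¬heat ∨ ¬light) forces door = True.
  clause (¬door ∨ ¬hot ∨ ¬light ∨ ¬safe) is falsified — backtrack.
So light = False.
  then (light ∨ ¬safe) forces safe = False.
Set door = False.
All clauses satisfied.

net: False; cold: False; cache: True; light: False; heat: True; hot: True; door: False; safe: False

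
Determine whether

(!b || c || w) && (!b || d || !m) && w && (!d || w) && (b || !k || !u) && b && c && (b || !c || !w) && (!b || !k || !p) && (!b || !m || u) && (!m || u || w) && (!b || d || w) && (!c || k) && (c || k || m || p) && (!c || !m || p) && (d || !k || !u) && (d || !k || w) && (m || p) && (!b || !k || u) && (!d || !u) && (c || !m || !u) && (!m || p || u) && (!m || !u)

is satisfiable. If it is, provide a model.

No satisfying assignment exists.

Case c = True:
  (w) forces w = True.
  (b) forces b = True.
  (!c || k) forces k = True.
  (!b || !k || !p) forces p = False.
  (!c || !m || p) forces m = False.
  Clause (m || p) is falsified — contradiction.
Case c = False:
  Clause (c) is falsified — contradiction.
Both cases fail, so the formula is unsatisfiable.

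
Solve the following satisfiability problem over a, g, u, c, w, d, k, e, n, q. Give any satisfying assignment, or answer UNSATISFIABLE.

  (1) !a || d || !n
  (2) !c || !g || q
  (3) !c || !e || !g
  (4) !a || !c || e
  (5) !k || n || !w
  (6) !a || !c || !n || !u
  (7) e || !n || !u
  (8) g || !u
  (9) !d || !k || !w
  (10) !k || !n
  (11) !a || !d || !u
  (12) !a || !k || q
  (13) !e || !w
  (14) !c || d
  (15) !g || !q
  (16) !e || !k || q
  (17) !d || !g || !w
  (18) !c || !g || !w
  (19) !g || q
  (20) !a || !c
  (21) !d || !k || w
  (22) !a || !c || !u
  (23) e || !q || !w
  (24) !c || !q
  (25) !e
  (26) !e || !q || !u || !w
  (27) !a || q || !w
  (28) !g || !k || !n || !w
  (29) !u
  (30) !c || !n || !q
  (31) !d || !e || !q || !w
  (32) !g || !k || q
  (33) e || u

UNSATISFIABLE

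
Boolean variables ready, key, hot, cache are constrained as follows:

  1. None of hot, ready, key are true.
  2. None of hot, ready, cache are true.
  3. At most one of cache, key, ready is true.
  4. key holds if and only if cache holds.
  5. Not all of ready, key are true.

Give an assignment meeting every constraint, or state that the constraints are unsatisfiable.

ready = False; key = False; hot = False; cache = False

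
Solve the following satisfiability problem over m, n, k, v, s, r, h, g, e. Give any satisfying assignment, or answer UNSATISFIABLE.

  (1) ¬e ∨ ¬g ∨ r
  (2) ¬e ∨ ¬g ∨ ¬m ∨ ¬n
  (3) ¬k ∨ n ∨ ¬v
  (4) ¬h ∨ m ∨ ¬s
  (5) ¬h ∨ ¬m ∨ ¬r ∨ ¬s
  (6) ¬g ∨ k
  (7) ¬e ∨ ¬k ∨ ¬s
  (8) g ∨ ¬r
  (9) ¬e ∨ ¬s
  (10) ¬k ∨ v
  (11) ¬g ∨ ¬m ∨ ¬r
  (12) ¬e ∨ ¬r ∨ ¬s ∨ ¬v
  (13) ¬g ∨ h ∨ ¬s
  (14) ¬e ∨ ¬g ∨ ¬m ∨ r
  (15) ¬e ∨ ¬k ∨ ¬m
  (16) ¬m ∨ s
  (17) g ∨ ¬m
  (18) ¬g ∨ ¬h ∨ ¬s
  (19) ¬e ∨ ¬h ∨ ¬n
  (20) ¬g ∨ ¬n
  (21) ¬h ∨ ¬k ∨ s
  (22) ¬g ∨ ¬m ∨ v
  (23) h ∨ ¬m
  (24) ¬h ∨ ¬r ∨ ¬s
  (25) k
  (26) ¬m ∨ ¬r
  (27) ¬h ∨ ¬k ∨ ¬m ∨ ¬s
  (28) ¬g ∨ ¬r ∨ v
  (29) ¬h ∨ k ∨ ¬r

m = False, n = True, k = True, v = True, s = False, r = False, h = False, g = False, e = True

Unit clause (k) forces k = True.
In (¬k ∨ v) only v is left, so v = True.
In (¬k ∨ n ∨ ¬v) only n is left, so n = True.
In (¬g ∨ ¬n) only ¬g is left, so g = False.
In (g ∨ ¬r) only ¬r is left, so r = False.
In (g ∨ ¬m) only ¬m is left, so m = False.
Set s = False.
  then (¬h ∨ ¬k ∨ s) forces h = False.
Set e = True.
All clauses satisfied.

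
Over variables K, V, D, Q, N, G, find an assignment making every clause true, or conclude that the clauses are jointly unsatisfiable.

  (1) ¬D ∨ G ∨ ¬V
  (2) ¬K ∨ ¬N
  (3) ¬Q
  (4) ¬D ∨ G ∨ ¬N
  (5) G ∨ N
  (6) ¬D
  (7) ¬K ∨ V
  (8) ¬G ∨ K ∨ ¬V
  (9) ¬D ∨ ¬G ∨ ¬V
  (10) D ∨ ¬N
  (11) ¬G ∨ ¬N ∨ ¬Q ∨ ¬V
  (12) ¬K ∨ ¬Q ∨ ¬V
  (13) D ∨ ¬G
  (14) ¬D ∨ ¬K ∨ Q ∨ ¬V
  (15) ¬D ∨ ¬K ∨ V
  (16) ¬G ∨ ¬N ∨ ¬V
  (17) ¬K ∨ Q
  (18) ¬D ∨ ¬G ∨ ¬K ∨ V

Unsatisfiable

Case D = True:
  Clause (¬D) is falsified — contradiction.
Case D = False:
  (¬Q) forces Q = False.
  (D ∨ ¬N) forces N = False.
  (G ∨ N) forces G = True.
  Clause (D ∨ ¬G) is falsified — contradiction.
Both cases fail, so the formula is unsatisfiable.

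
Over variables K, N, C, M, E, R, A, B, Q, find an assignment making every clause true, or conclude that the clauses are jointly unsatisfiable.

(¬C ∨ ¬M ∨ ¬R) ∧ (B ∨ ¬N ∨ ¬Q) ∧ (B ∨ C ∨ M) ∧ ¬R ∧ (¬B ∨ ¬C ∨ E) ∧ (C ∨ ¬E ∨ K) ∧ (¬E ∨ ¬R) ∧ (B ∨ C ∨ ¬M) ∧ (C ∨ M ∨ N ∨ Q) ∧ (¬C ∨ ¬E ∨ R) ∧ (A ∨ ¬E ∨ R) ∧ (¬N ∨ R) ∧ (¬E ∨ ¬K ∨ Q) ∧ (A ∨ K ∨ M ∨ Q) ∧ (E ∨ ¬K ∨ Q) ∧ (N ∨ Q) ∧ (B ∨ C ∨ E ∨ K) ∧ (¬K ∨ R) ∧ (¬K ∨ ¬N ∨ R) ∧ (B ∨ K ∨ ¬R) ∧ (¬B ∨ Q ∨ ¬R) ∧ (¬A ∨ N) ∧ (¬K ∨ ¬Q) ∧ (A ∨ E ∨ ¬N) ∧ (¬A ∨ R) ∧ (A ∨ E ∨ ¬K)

K = False, N = False, C = False, M = True, E = False, R = False, A = False, B = True, Q = True

Unit clause (¬R) forces R = False.
In (¬N ∨ R) only ¬N is left, so N = False.
In (N ∨ Q) only Q is left, so Q = True.
In (¬K ∨ R) only ¬K is left, so K = False.
In (¬A ∨ N) only ¬A is left, so A = False.
In (A ∨ ¬E ∨ R) only ¬E is left, so E = False.
Set C = False.
  then (B ∨ C ∨ E ∨ K) forces B = True.
Set M = True.
All clauses satisfied.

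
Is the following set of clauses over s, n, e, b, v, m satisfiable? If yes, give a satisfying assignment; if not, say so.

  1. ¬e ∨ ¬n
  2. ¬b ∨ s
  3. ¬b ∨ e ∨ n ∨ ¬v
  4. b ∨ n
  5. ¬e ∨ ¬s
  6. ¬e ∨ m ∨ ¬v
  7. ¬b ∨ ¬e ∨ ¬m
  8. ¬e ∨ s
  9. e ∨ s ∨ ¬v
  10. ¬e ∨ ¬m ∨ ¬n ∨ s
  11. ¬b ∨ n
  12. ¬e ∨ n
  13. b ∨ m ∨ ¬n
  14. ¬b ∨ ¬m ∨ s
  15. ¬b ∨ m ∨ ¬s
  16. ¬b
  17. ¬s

s=F, n=T, e=F, b=F, v=F, m=T

Unit clause (¬b) forces b = False.
Unit clause (¬s) forces s = False.
In (b ∨ n) only n is left, so n = True.
In (¬e ∨ s) only ¬e is left, so e = False.
In (e ∨ s ∨ ¬v) only ¬v is left, so v = False.
In (b ∨ m ∨ ¬n) only m is left, so m = True.
All clauses satisfied.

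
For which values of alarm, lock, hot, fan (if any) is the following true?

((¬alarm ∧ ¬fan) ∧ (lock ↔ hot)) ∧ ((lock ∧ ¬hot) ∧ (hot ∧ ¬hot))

Case hot = True: the conjunct ¬hot is False.
Case hot = False: the conjunct hot is False.
Both cases fail — unsatisfiable.

Unsatisfiable — no assignment works.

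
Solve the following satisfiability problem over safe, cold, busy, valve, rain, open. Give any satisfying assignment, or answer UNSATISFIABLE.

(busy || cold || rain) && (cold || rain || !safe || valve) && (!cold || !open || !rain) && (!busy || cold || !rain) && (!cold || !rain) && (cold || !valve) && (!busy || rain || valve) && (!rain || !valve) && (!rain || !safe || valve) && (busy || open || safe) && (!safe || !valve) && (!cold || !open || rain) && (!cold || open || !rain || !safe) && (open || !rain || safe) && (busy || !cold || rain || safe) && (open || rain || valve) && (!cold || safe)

safe = False, cold = False, busy = False, valve = False, rain = True, open = True

Set safe = False.
  then (!cold || safe) forces cold = False.
  then (cold || !valve) forces valve = False.
Set busy = False.
  then (busy || cold || rain) forces rain = True.
  then (busy || open || safe) forces open = True.
All clauses satisfied.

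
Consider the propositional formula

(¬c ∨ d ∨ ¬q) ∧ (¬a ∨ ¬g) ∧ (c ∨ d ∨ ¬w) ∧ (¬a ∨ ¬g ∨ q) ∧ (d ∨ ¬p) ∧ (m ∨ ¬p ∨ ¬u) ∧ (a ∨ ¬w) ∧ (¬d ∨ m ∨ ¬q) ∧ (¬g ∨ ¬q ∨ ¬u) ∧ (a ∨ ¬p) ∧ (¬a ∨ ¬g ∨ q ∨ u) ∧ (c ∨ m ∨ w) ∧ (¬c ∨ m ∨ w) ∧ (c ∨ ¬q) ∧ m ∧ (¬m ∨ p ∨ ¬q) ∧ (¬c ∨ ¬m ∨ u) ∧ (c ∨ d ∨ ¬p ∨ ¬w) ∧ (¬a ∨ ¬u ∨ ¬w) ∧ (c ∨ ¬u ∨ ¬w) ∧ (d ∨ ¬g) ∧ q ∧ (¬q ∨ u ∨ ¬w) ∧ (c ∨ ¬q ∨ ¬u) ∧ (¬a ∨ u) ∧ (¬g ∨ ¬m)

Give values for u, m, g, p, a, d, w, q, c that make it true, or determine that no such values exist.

Unit clause (m) forces m = True.
Unit clause (q) forces q = True.
In (¬g ∨ ¬m) only ¬g is left, so g = False.
In (c ∨ ¬q) only c is left, so c = True.
In (¬m ∨ p ∨ ¬q) only p is left, so p = True.
In (¬c ∨ ¬m ∨ u) only u is left, so u = True.
In (¬c ∨ d ∨ ¬q) only d is left, so d = True.
In (a ∨ ¬p) only a is left, so a = True.
In (¬a ∨ ¬u ∨ ¬w) only ¬w is left, so w = False.
All clauses satisfied.

u: True, m: True, g: False, p: True, a: True, d: True, w: False, q: True, c: True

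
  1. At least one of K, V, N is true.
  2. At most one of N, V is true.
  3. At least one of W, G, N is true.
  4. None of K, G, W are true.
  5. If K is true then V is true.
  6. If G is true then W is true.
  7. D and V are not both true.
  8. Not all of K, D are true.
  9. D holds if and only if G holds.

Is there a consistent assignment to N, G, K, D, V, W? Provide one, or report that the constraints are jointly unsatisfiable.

N = True, G = False, K = False, D = False, V = False, W = False

  (1) {K, V, N}: 1 true — at least one ✓
  (2) {N, V}: 1 true — at most one ✓
  (3) {W, G, N}: 1 true — at least one ✓
  (4) {K, G, W}: 0 true — none ✓
  (5) K=F ⇒ V: vacuous ✓
  (6) G=F ⇒ W: vacuous ✓
  (7) D=F, V=F — not both ✓
  (8) {K, D}: 0/2 true — not all ✓
  (9) D=F, G=F — same ✓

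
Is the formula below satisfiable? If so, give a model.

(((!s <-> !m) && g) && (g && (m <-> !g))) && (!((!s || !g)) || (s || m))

No satisfying assignment exists.

Case g = True: the formula simplifies to ((!s <-> !m) && !m) && (!(!s) || (s || m)).
  m = True: the conjunct !m is False.
  m = False: simplifies to !s && (!(!s) || s).
    s = True: the conjunct !s is False.
    s = False: the conjunct !(!s) || s becomes !True || False = False.
Case g = False: the conjunct g is False.
Both cases fail — unsatisfiable.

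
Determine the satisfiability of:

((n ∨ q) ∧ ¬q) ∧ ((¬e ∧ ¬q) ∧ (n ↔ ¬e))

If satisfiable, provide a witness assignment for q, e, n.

q=F; e=F; n=T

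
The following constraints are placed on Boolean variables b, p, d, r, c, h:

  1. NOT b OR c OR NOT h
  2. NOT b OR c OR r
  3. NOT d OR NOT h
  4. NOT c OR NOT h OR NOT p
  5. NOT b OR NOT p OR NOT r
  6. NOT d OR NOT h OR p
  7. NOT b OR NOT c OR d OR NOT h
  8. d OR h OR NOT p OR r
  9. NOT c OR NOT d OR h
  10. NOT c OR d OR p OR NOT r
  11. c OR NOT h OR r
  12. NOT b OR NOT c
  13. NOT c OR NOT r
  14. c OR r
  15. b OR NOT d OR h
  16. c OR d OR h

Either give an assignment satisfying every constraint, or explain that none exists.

Set b = False.
Set p = False.
Try d = True:
  (NOT d OR NOT h) forces h = False.
  clause (b OR NOT d OR h) is falsified — backtrack.
So d = False.
Set r = False.
  then (c OR r) forces c = True.
Set h = False.
All clauses satisfied.

b: False, p: False, d: False, r: False, c: True, h: False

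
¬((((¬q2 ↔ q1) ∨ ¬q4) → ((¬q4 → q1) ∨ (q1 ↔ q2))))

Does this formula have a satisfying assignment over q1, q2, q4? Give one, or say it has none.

q1=F, q2=T, q4=F

  ¬((((¬q2 ↔ q1) ∨ ¬q4) → ((¬q4 → q1) ∨ (q1 ↔ q2)))) = True
    ((¬q2 ↔ q1) ∨ ¬q4) → ((¬q4 → q1) ∨ (q1 ↔ q2)) = False
      (¬q2 ↔ q1) ∨ ¬q4 = True
        ¬q2 ↔ q1 = True
          ¬q2 = False
        ¬q4 = True
      (¬q4 → q1) ∨ (q1 ↔ q2) = False
        ¬q4 → q1 = False
          ¬q4 = True
        q1 ↔ q2 = False
The formula evaluates to True.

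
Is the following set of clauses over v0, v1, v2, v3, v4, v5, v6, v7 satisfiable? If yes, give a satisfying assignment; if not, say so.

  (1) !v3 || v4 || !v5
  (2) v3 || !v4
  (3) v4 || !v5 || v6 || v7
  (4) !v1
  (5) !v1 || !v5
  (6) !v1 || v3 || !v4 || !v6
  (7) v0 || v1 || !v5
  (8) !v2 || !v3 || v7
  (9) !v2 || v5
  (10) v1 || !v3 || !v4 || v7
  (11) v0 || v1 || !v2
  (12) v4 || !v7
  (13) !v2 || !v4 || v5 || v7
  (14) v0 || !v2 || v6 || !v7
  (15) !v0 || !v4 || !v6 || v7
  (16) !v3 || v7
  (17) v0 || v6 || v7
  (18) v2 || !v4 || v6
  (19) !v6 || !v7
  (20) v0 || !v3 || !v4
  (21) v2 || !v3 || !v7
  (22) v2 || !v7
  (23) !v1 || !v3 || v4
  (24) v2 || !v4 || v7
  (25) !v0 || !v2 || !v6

v0: True, v1: False, v2: False, v3: False, v4: False, v5: True, v6: True, v7: False

Unit clause (!v1) forces v1 = False.
Set v0 = True.
Set v2 = False.
  then (v2 || !v7) forces v7 = False.
  then (v2 || !v4 || v7) forces v4 = False.
  then (!v3 || v7) forces v3 = False.
Set v5 = True.
  then (v4 || !v5 || v6 || v7) forces v6 = True.
All clauses satisfied.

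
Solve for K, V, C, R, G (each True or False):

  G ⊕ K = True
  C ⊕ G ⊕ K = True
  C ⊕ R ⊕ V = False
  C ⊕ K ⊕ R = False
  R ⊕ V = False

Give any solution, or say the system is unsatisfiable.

K = True; V = True; C = False; R = True; G = False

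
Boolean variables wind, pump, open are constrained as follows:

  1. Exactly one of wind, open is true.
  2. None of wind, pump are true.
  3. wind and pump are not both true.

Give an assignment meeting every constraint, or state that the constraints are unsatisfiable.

wind=F, pump=F, open=T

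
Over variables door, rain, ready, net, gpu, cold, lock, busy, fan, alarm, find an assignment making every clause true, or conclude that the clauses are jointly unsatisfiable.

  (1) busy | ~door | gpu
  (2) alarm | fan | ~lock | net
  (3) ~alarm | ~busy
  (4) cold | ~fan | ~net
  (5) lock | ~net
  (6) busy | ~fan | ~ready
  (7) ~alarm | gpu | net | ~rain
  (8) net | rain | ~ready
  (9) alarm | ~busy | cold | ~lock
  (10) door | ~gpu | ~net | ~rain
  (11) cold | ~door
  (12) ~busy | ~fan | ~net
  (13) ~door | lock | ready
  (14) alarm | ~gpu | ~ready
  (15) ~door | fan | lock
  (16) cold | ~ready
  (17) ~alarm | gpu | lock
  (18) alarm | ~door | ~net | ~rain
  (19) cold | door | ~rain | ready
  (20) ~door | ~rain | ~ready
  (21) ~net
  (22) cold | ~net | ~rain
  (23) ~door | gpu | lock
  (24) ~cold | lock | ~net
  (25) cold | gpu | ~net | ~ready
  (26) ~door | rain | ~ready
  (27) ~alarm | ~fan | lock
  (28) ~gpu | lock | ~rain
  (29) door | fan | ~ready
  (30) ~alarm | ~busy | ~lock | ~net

door = False, rain = False, ready = False, net = False, gpu = False, cold = True, lock = True, busy = False, fan = False, alarm = True

Unit clause (~net) forces net = False.
Set door = False.
Set rain = False.
  then (net | rain | ~ready) forces ready = False.
Set gpu = False.
Set cold = True.
Set lock = True.
Set busy = False.
Set fan = False.
  then (alarm | fan | ~lock | net) forces alarm = True.
All clauses satisfied.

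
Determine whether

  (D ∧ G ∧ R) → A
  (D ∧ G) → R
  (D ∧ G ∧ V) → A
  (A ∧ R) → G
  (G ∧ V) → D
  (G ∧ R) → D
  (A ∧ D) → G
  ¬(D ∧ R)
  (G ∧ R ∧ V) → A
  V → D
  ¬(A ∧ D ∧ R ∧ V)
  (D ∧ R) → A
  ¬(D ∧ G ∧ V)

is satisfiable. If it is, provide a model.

D = False, V = False, R = True, A = False, G = False

Set D = False.
  then (D ∨ ¬V) forces V = False.
Set R = True.
  then (D ∨ ¬G ∨ ¬R) forces G = False.
  then (¬A ∨ G ∨ ¬R) forces A = False.
All clauses satisfied.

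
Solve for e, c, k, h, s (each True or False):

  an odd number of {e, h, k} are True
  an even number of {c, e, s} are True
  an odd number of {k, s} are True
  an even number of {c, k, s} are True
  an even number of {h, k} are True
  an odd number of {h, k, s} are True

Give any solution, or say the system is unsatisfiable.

No satisfying assignment exists.

Adding constraints 1, 2, 3, 4, 6 mod 2: every variable appears an even number of times on the left, so the left side is 0.
But the right sides sum to 1 (mod 2). 0 ≠ 1 — the system is inconsistent.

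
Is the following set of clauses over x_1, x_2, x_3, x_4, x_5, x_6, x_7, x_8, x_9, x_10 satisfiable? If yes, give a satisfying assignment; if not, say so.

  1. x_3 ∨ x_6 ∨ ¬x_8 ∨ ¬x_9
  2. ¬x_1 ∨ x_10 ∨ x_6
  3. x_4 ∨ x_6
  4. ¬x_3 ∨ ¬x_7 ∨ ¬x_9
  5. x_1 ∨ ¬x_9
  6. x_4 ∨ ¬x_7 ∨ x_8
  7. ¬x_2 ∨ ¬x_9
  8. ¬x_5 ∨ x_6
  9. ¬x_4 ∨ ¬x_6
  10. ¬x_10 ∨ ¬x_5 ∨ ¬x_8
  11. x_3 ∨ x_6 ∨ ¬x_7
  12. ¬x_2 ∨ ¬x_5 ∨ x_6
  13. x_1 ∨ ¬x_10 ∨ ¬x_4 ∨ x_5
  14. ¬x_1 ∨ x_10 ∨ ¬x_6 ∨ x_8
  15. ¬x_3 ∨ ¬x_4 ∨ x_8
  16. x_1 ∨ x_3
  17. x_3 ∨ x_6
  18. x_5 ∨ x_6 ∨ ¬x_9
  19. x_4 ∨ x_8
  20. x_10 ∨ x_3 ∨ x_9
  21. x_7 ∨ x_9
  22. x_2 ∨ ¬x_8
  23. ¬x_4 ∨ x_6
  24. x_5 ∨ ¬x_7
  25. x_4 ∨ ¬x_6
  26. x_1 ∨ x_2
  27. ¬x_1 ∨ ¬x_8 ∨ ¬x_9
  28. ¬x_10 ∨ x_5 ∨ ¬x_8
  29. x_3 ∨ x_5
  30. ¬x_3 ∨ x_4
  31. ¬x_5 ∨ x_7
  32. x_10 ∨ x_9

UNSATISFIABLE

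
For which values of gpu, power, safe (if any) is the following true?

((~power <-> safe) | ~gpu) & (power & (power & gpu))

gpu: True, power: True, safe: False

  (~power <-> safe) | ~gpu = True
    ~power <-> safe = True
      ~power = False
    ~gpu = False
  power & (power & gpu) = True
    power & gpu = True
Both conjuncts True, so the formula holds.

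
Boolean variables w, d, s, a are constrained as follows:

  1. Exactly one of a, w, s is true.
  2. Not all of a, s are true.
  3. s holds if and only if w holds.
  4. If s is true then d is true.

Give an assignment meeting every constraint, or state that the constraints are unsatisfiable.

w = False, d = False, s = False, a = True

  (1) {a, w, s}: 1 true — exactly one ✓
  (2) {a, s}: 1/2 true — not all ✓
  (3) s=F, w=F — same ✓
  (4) s=F ⇒ d: vacuous ✓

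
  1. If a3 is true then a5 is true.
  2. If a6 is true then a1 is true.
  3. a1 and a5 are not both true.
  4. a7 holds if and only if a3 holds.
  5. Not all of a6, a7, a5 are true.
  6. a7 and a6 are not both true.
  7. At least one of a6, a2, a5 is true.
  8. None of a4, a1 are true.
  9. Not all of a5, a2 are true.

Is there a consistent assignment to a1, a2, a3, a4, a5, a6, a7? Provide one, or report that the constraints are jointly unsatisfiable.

a1: False; a2: False; a3: True; a4: False; a5: True; a6: False; a7: True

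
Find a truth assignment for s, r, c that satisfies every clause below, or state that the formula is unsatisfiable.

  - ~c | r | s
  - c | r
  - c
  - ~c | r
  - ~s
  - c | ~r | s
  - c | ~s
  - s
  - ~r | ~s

Case s = True:
  Clause (~s) is falsified — contradiction.
Case s = False:
  Clause (s) is falsified — contradiction.
Both cases fail, so the formula is unsatisfiable.

The formula is unsatisfiable.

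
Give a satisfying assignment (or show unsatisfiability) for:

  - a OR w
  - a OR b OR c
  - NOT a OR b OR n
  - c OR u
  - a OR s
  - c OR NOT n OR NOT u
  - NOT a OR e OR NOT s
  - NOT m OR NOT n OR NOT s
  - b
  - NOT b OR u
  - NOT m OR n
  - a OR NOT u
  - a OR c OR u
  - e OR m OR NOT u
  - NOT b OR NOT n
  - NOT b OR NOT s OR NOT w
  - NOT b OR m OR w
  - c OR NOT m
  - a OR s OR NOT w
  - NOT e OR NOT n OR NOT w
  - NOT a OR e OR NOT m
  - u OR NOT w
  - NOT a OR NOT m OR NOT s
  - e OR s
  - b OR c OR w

Unit clause (b) forces b = True.
In (NOT b OR u) only u is left, so u = True.
In (a OR NOT u) only a is left, so a = True.
In (NOT b OR NOT n) only NOT n is left, so n = False.
In (NOT m OR n) only NOT m is left, so m = False.
In (e OR m OR NOT u) only e is left, so e = True.
In (NOT b OR m OR w) only w is left, so w = True.
In (NOT b OR NOT s OR NOT w) only NOT s is left, so s = False.
Set c = False.
All clauses satisfied.

b: True; s: False; m: False; a: True; n: False; e: True; w: True; u: True; c: False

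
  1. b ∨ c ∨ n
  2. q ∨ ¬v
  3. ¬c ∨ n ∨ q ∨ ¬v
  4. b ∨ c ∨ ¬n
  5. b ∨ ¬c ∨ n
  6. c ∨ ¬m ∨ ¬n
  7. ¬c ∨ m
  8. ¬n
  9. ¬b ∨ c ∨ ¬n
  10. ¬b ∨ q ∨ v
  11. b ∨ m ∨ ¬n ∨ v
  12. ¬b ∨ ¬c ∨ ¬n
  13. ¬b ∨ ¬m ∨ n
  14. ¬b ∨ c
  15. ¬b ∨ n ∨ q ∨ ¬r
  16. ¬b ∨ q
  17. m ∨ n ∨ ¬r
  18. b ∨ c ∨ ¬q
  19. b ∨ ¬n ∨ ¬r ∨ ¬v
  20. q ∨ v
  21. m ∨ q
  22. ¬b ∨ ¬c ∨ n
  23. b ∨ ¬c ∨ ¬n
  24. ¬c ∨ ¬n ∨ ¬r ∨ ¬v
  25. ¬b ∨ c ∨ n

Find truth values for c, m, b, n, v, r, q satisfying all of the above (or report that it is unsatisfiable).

Unsatisfiable — no assignment works.

Case c = True:
  (¬c ∨ m) forces m = True.
  (¬n) forces n = False.
  (b ∨ ¬c ∨ n) forces b = True.
  Clause (¬b ∨ ¬m ∨ n) is falsified — contradiction.
Case c = False:
  (¬n) forces n = False.
  (b ∨ c ∨ n) forces b = True.
  Clause (¬b ∨ c) is falsified — contradiction.
Both cases fail, so the formula is unsatisfiable.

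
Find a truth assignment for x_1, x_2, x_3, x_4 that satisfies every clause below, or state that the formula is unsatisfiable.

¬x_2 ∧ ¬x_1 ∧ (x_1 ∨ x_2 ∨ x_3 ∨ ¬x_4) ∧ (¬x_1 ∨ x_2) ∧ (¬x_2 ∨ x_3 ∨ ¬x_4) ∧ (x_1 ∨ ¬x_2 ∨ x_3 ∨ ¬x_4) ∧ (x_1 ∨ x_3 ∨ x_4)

Unit clause (¬x_2) forces x_2 = False.
Unit clause (¬x_1) forces x_1 = False.
Try x_3 = False:
  (x_1 ∨ x_2 ∨ x_3 ∨ ¬x_4) forces x_4 = False.
  clause (x_1 ∨ x_3 ∨ x_4) is falsified — backtrack.
So x_3 = True.
Set x_4 = False.
Check each clause:
  (¬x_2): ¬x_2 holds.
  (¬x_1): ¬x_1 holds.
  (x_1 ∨ x_2 ∨ x_3 ∨ ¬x_4): x_3 holds.
  (¬x_1 ∨ x_2): ¬x_1 holds.
  (¬x_2 ∨ x_3 ∨ ¬x_4): ¬x_2 holds.
  (x_1 ∨ ¬x_2 ∨ x_3 ∨ ¬x_4): ¬x_2 holds.
  (x_1 ∨ x_3 ∨ x_4): x_3 holds.
All clauses satisfied.

x_1=F, x_2=F, x_3=T, x_4=F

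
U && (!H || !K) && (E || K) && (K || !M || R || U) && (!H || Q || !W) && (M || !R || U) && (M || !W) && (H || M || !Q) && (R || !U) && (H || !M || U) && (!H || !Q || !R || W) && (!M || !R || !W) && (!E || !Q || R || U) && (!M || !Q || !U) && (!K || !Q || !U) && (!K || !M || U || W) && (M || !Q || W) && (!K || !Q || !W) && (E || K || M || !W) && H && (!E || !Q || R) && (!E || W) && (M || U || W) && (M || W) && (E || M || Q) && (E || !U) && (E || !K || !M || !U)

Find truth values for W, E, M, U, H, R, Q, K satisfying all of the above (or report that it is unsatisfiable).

No satisfying assignment exists.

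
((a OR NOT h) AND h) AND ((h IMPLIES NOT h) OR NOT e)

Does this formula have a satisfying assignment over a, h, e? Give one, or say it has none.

a = True, h = True, e = False

  (a OR NOT h) AND h = True
    a OR NOT h = True
      NOT h = False
  (h IMPLIES NOT h) OR NOT e = True
    h IMPLIES NOT h = False
      NOT h = False
    NOT e = True
Both conjuncts True, so the formula holds.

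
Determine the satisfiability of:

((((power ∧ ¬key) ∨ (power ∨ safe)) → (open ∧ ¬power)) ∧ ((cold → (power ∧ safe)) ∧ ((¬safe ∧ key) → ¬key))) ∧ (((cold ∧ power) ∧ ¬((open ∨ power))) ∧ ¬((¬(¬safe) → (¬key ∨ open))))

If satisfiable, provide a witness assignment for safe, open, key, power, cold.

UNSATISFIABLE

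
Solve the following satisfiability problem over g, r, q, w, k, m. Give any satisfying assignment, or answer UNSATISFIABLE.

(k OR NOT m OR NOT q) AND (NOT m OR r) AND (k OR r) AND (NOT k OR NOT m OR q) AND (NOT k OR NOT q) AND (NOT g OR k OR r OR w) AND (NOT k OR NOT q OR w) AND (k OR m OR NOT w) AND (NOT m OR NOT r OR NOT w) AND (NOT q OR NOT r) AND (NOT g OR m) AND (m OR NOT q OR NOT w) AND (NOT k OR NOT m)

g: False, r: True, q: False, w: True, k: True, m: False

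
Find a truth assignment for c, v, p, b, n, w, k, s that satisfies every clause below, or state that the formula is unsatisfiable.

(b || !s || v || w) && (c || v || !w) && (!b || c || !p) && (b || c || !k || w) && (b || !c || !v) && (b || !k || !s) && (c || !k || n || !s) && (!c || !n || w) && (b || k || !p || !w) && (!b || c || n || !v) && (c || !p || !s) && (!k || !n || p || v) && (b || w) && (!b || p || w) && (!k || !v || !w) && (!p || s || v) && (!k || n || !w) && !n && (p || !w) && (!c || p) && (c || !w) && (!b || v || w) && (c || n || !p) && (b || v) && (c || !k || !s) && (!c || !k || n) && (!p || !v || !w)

c = True; v = False; p = True; b = True; n = False; w = True; k = False; s = True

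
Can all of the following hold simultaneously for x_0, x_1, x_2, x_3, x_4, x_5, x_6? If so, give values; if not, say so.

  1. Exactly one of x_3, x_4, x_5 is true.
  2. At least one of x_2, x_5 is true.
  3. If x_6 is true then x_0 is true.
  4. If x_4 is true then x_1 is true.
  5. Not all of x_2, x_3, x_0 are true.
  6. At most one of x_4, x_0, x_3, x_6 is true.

x_0=F, x_1=T, x_2=T, x_3=T, x_4=F, x_5=F, x_6=F

  (1) {x_3, x_4, x_5}: 1 true — exactly one ✓
  (2) {x_2, x_5}: 1 true — at least one ✓
  (3) x_6=F ⇒ x_0: vacuous ✓
  (4) x_4=F ⇒ x_1: vacuous ✓
  (5) {x_2, x_3, x_0}: 2/3 true — not all ✓
  (6) {x_4, x_0, x_3, x_6}: 1 true — at most one ✓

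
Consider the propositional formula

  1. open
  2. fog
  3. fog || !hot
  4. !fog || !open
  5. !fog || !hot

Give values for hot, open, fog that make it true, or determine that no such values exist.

Unsatisfiable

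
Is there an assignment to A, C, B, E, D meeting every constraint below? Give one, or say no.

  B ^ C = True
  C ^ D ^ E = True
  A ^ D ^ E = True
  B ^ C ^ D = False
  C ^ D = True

A = False, C = False, B = True, E = False, D = True

B ^ C = T ^ F = True ✓
C ^ D ^ E = F ^ T ^ F = True ✓
A ^ D ^ E = F ^ T ^ F = True ✓
B ^ C ^ D = T ^ F ^ T = False ✓
C ^ D = F ^ T = True ✓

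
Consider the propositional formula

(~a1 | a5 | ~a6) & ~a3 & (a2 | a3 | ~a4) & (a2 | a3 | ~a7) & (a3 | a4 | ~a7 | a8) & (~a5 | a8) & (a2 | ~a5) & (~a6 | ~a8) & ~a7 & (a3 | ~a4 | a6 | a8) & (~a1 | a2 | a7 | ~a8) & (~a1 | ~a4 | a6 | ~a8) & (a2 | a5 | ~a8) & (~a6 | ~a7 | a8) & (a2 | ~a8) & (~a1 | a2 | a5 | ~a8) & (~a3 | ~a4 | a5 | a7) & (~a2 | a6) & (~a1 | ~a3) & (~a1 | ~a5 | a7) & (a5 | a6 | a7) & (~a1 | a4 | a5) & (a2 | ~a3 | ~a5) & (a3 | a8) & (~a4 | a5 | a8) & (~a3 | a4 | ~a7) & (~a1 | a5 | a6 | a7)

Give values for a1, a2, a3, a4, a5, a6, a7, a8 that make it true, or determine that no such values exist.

UNSATISFIABLE

Case a3 = True:
  Clause (~a3) is falsified — contradiction.
Case a3 = False:
  (~a7) forces a7 = False.
  (a3 | a8) forces a8 = True.
  (~a6 | ~a8) forces a6 = False.
  (a2 | ~a8) forces a2 = True.
  Clause (~a2 | a6) is falsified — contradiction.
Both cases fail, so the formula is unsatisfiable.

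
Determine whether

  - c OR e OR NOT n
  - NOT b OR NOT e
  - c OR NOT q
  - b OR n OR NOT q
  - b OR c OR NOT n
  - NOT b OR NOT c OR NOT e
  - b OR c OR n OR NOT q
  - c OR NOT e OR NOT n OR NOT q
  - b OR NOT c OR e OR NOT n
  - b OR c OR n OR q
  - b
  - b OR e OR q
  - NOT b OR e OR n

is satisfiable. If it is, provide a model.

b = True, n = True, e = False, q = False, c = True

Unit clause (b) forces b = True.
In (NOT b OR NOT e) only NOT e is left, so e = False.
In (NOT b OR e OR n) only n is left, so n = True.
In (c OR e OR NOT n) only c is left, so c = True.
Set q = False.
All clauses satisfied.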